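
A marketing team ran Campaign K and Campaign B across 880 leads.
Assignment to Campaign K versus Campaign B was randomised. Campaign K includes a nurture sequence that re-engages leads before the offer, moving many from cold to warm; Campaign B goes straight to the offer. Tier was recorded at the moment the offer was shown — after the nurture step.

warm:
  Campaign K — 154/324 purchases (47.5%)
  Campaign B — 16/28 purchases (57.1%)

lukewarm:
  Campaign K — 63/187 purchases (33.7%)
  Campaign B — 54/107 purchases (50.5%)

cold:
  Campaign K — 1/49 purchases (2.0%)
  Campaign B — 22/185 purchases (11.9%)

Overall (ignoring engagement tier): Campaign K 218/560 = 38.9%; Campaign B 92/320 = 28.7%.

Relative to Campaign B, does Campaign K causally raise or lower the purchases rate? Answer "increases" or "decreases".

Engagement tier is downstream of the campaign. One should not condition on a consequence of treatment, so the overall rates are the right comparison.
Pooled: Campaign K 38.9% vs Campaign B 28.7%; Campaign K is higher overall.

increases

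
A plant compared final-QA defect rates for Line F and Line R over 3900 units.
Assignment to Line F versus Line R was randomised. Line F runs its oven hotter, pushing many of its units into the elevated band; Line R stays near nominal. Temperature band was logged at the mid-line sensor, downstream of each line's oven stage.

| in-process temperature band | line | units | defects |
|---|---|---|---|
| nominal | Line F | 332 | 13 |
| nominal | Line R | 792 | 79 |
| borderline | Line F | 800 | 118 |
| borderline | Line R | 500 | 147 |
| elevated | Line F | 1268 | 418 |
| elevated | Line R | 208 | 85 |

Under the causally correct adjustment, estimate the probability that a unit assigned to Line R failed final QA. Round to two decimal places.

The distribution of in-process temperature band is itself part of what the line does — it is an intermediate outcome. Holding it fixed would remove that part of the effect; the total effect is the pooled difference.
So P(outcome | do(Line R)) is just the pooled rate for Line R: 311/1500 = 0.207.

0.21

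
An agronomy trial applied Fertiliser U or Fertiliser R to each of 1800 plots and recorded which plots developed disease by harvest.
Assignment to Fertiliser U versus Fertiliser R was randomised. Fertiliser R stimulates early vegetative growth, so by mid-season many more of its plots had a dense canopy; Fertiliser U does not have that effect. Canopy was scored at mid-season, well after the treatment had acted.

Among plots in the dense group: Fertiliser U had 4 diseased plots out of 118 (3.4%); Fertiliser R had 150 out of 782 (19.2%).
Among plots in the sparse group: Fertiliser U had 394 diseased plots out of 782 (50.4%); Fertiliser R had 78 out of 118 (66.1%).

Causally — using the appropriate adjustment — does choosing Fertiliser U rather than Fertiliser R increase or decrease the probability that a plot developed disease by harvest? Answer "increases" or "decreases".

The mid-season canopy-specific comparison favours Fertiliser U throughout, but the pooled figures favour Fertiliser R. The question is whether to condition on mid-season canopy.
Mid-season canopy here is a post-treatment variable shaped by the fertiliser; conditioning on it would introduce bias rather than remove it. The overall comparison is the causal one.
Pooled: Fertiliser U 44.2% vs Fertiliser R 25.3%; Fertiliser R is lower overall.

increases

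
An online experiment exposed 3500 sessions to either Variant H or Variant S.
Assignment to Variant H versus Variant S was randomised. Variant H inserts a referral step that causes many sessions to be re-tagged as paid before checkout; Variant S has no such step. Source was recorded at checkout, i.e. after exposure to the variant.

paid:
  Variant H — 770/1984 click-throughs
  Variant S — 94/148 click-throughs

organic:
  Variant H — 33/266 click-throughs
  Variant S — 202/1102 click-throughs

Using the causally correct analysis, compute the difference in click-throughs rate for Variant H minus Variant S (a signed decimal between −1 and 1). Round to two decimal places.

+0.12

Traffic source here is a post-treatment variable shaped by the variant; conditioning on it would introduce bias rather than remove it. The overall comparison is the causal one.
The causal difference is the pooled difference: 0.357 − 0.237 = +0.120.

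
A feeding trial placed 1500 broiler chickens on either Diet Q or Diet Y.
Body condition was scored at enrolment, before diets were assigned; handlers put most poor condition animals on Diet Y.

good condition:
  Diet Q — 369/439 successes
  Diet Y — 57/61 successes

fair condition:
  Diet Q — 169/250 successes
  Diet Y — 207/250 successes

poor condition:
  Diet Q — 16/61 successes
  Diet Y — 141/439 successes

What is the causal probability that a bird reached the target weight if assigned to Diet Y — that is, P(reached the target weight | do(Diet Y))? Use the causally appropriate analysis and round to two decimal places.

The starting body condition-specific comparison favours Diet Y throughout, but the pooled figures favour Diet Q. The question is whether to condition on starting body condition.
Starting body condition is set before the diet has any effect — it is not caused by the diet — and it independently drives the outcome. That makes it a confounder, so the causal comparison is within starting body condition levels.
Standardising Diet Y to the population starting body condition mix: 0.333·57/61 + 0.333·207/250 + 0.333·141/439 = 0.695.

0.69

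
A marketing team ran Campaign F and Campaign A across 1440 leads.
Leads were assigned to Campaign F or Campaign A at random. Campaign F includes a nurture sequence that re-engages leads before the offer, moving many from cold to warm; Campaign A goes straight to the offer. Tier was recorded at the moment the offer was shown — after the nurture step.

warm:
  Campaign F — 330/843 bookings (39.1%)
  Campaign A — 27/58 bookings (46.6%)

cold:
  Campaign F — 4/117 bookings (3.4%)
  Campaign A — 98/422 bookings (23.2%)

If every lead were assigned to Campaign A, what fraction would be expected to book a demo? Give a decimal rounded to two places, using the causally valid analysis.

0.26

Because the campaign influences engagement tier, engagement tier is a post-treatment mediator, not a confounder. Stratifying on it would bias the estimate; the causal effect is the crude pooled difference.
So P(outcome | do(Campaign A)) is just the pooled rate for Campaign A: 125/480 = 0.260.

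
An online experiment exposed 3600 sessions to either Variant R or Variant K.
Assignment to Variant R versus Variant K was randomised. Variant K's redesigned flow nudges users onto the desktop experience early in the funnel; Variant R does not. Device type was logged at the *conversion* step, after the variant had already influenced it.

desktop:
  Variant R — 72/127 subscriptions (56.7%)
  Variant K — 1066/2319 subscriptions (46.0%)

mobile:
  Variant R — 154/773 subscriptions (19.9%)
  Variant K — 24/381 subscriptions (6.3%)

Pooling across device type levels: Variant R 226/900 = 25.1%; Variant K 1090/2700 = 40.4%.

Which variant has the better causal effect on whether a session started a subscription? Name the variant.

Variant R is higher inside every device type stratum but Variant K is higher in aggregate. Whether to stratify depends on how device type relates to the variant.
Device type is downstream of the variant. One should not condition on a consequence of treatment, so the overall rates are the right comparison.
Pooled: Variant R 25.1% vs Variant K 40.4%; Variant K is higher overall.

Variant K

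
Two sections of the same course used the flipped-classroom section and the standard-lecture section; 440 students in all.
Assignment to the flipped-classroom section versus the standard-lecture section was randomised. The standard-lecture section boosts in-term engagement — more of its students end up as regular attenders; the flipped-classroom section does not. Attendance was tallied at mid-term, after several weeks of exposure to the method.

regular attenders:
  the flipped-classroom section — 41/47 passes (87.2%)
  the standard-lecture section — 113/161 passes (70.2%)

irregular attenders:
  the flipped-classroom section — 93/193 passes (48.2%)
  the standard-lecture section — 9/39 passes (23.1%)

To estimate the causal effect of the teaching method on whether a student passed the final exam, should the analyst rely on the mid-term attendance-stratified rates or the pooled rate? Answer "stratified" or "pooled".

pooled

The mid-term attendance-specific comparison favours the flipped-classroom section throughout, but the pooled figures favour the standard-lecture section. The question is whether to condition on mid-term attendance.
The distribution of mid-term attendance is itself part of what the teaching method does — it is an intermediate outcome. Holding it fixed would remove that part of the effect; the total effect is the pooled difference.
Pooled: the flipped-classroom section 55.8% vs the standard-lecture section 61.0%; the standard-lecture section is higher overall.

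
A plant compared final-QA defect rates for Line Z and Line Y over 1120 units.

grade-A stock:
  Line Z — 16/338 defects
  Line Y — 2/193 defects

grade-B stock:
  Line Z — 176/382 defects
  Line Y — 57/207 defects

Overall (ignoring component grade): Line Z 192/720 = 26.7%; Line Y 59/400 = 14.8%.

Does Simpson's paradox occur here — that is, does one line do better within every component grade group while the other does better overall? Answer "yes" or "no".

no

Within each component grade level (grade-A stock 4.7% vs 1.0%; grade-B stock 46.1% vs 27.5%), Line Y has the lower rate every time. Pooled: 26.7% vs 14.8% — Line Y has the lower rate overall. They agree.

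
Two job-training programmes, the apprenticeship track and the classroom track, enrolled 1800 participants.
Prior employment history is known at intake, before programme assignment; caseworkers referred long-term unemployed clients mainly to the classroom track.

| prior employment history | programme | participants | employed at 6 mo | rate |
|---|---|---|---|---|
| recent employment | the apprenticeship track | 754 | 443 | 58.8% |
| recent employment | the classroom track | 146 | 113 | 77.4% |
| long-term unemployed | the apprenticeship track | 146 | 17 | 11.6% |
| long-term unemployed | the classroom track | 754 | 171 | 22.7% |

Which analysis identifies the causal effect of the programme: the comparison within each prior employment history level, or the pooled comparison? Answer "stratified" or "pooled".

stratified

The imbalance in prior employment history arose from how participants were allocated, not from anything the programme did; and prior employment history independently affects the outcome. The pooled gap is confounded — condition on prior employment history.
Within each level — recent employment: 58.8% vs 77.4%; long-term unemployed: 11.6% vs 22.7% — the classroom track is higher every time.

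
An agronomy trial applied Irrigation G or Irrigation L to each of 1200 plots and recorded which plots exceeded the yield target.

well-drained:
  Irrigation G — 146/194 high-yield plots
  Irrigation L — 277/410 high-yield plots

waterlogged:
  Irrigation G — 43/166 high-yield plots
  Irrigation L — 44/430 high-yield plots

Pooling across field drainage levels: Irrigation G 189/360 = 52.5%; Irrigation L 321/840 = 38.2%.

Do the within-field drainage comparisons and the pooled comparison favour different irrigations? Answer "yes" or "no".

Within each field drainage level (well-drained 75.3% vs 67.6%; waterlogged 25.9% vs 10.2%), Irrigation G has the higher rate every time. Pooled: 52.5% vs 38.2% — Irrigation G has the higher rate overall. They agree.

no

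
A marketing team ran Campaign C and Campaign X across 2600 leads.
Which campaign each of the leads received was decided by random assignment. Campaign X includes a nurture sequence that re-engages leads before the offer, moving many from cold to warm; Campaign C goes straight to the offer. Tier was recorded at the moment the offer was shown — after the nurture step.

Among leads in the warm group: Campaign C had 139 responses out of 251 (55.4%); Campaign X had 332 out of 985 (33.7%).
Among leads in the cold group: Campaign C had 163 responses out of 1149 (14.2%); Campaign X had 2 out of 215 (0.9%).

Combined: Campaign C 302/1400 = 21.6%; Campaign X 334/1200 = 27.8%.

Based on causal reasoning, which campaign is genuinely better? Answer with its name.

Campaign X

Within every engagement tier level Campaign C has the higher rate, yet pooled Campaign X does — Simpson's reversal.
Engagement tier is downstream of the campaign. One should not condition on a consequence of treatment, so the overall rates are the right comparison.
Pooled: Campaign C 21.6% vs Campaign X 27.8%; Campaign X is higher overall.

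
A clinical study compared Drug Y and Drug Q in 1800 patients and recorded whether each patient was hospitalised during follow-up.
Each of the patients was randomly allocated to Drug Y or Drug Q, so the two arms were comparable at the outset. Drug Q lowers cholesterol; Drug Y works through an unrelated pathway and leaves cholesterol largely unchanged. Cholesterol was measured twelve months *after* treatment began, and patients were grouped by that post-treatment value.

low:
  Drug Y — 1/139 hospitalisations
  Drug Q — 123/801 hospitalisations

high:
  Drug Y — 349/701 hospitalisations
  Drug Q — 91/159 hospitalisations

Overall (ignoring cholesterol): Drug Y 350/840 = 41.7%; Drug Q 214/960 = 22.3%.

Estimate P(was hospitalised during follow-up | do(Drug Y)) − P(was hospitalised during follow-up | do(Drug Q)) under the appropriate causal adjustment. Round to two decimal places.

+0.19

The stratified and pooled comparisons disagree (Drug Y wins within each cholesterol; Drug Q wins overall), so the answer turns on the causal role of cholesterol.
Stratifying would compare drugs among patients the drugs themselves sorted into cholesterol groups — a form of selection on an intermediate. The unconditioned pooled rates give the total causal effect.
The causal difference is the pooled difference: 0.417 − 0.223 = +0.194.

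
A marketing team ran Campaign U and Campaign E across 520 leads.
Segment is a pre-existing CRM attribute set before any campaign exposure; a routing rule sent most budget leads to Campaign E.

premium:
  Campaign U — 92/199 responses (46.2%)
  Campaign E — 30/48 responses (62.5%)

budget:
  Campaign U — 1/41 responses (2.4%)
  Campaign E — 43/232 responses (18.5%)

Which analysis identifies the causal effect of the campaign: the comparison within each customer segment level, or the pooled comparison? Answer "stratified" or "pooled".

stratified

The imbalance in customer segment arose from how leads were allocated, not from anything the campaign did; and customer segment independently affects the outcome. The pooled gap is confounded — condition on customer segment.
Within each level — premium: 46.2% vs 62.5%; budget: 2.4% vs 18.5% — Campaign E is higher every time.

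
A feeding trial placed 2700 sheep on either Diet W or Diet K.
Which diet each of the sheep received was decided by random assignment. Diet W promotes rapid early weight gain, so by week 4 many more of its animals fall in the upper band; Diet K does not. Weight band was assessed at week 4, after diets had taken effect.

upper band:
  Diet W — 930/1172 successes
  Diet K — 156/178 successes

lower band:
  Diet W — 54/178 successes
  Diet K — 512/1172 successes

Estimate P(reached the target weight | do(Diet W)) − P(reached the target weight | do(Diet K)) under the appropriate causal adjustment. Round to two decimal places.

The stratified and pooled comparisons disagree (Diet K wins within each week-4 weight band; Diet W wins overall), so the answer turns on the causal role of week-4 weight band.
The distribution of week-4 weight band is itself part of what the diet does — it is an intermediate outcome. Holding it fixed would remove that part of the effect; the total effect is the pooled difference.
The causal difference is the pooled difference: 0.729 − 0.495 = +0.234.

+0.23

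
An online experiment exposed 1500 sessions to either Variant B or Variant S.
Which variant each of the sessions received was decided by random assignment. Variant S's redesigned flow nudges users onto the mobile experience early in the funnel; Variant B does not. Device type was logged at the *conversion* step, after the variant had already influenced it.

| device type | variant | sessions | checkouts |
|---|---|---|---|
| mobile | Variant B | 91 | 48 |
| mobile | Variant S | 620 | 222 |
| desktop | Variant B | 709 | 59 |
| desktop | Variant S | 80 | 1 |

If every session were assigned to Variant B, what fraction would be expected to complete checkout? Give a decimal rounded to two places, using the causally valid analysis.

0.13

Device type here is a post-treatment variable shaped by the variant; conditioning on it would introduce bias rather than remove it. The overall comparison is the causal one.
So P(outcome | do(Variant B)) is just the pooled rate for Variant B: 107/800 = 0.134.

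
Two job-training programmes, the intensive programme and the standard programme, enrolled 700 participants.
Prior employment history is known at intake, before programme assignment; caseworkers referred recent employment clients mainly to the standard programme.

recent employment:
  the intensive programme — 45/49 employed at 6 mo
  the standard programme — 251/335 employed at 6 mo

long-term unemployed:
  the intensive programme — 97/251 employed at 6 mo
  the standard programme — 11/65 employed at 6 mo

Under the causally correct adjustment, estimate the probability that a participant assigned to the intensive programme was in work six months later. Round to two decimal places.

the intensive programme is higher inside every prior employment history stratum but the standard programme is higher in aggregate. Whether to stratify depends on how prior employment history relates to the programme.
Prior employment history is set before the programme has any effect — it is not caused by the programme — and it independently drives the outcome. That makes it a confounder, so the causal comparison is within prior employment history levels.
Standardising the intensive programme to the population prior employment history mix: 0.549·45/49 + 0.451·97/251 = 0.678.

0.68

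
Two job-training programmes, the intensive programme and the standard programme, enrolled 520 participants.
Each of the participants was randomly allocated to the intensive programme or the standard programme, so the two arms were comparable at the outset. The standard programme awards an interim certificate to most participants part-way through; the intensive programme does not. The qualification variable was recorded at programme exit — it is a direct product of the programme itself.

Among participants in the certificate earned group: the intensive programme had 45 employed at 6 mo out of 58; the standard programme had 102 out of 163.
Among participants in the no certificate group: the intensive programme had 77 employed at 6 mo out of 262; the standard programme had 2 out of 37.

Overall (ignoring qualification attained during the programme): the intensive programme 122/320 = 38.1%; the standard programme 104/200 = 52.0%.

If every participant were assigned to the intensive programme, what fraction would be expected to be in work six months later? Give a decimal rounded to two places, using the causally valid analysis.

0.38

the intensive programme is higher inside every qualification attained during the programme stratum but the standard programme is higher in aggregate. Whether to stratify depends on how qualification attained during the programme relates to the programme.
Qualification attained during the programme lies on the pathway programme → qualification attained during the programme → outcome, so adjusting for it blocks the indirect effect. For the total causal effect of programme, use the unadjusted pooled rates.
So P(outcome | do(the intensive programme)) is just the pooled rate for the intensive programme: 122/320 = 0.381.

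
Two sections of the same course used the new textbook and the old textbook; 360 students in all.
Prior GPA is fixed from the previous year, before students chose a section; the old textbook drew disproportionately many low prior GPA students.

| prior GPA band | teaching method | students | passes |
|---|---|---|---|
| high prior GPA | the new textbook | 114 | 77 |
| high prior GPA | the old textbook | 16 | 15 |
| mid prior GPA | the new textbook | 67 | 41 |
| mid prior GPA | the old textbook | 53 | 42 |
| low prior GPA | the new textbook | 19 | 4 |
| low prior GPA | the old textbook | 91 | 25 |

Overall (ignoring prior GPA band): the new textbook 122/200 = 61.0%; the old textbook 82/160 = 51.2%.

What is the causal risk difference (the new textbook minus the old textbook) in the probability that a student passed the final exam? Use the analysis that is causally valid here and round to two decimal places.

-0.17

The prior GPA band-specific comparison favours the old textbook throughout, but the pooled figures favour the new textbook. The question is whether to condition on prior GPA band.
Since prior GPA band is a pre-existing factor (not a product of the teaching method) and it affects the outcome on its own, it is a confounder. The stratified rates, not the pooled rate, identify the causal effect.
Adjusting over the population distribution of prior GPA band: 0.361·(0.675−0.938) + 0.333·(0.612−0.792) + 0.306·(0.211−0.275) = -0.174.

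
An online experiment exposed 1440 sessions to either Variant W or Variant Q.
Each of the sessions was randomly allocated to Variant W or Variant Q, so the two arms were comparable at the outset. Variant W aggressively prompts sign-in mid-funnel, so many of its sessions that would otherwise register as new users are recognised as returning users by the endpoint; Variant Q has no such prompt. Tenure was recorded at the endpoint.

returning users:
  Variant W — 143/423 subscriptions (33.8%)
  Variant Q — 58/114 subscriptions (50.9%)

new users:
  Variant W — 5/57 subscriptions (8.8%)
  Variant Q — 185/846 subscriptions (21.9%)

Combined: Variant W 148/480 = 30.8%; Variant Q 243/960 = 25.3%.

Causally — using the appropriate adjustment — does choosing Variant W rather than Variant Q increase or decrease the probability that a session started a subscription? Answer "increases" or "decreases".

The distribution of user tenure is itself part of what the variant does — it is an intermediate outcome. Holding it fixed would remove that part of the effect; the total effect is the pooled difference.
Pooled: Variant W 30.8% vs Variant Q 25.3%; Variant W is higher overall.

increases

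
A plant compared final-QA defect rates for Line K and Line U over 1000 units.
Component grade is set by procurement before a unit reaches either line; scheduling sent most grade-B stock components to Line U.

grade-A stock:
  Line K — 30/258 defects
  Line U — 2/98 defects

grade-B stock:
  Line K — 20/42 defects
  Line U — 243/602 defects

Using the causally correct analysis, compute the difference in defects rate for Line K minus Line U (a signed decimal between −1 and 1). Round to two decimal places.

The stratified and pooled comparisons disagree (Line U wins within each component grade; Line K wins overall), so the answer turns on the causal role of component grade.
Component grade satisfies the back-door criterion: it is not a descendant of the line, and it blocks the spurious path from line to outcome. Adjusting for it (i.e., using the within-component grade rates) gives the causal effect.
Adjusting over the population distribution of component grade: 0.356·(0.116−0.020) + 0.644·(0.476−0.404) = +0.081.

+0.08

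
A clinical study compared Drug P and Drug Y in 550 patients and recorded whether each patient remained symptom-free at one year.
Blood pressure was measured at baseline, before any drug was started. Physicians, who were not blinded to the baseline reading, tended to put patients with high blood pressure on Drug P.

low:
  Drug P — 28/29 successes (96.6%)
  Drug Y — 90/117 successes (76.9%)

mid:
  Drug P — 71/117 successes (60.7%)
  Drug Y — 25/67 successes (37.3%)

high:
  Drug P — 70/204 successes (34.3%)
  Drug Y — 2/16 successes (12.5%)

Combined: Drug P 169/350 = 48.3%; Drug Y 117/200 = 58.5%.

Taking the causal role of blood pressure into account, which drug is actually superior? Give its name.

Blood pressure satisfies the back-door criterion: it is not a descendant of the drug, and it blocks the spurious path from drug to outcome. Adjusting for it (i.e., using the within-blood pressure rates) gives the causal effect.
Within each level — low: 96.6% vs 76.9%; mid: 60.7% vs 37.3%; high: 34.3% vs 12.5% — Drug P is higher every time.

Drug P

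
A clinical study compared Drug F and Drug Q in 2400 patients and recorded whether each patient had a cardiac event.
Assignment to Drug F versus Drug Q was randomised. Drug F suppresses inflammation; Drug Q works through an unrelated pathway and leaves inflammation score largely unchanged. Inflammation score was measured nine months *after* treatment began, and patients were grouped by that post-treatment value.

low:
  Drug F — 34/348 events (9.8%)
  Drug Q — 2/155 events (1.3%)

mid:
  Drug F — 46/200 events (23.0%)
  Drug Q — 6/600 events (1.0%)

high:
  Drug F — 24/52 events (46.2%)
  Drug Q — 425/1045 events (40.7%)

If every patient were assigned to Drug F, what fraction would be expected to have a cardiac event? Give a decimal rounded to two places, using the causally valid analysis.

0.17

Drug Q is lower inside every inflammation score stratum but Drug F is lower in aggregate. Whether to stratify depends on how inflammation score relates to the drug.
Inflammation score is recorded after the drug and is itself shifted by it — it sits on the causal path from drug to outcome. Conditioning on a mediator would strip out part of the effect we want; the pooled comparison gives the total causal effect.
So P(outcome | do(Drug F)) is just the pooled rate for Drug F: 104/600 = 0.173.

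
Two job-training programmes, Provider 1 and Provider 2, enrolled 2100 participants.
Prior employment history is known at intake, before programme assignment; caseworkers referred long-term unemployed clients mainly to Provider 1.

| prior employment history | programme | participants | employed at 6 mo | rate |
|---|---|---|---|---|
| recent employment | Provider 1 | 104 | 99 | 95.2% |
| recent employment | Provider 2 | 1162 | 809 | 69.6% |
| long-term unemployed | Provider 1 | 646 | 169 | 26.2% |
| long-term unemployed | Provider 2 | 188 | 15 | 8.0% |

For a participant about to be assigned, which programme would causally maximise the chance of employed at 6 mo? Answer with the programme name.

Prior employment history satisfies the back-door criterion: it is not a descendant of the programme, and it blocks the spurious path from programme to outcome. Adjusting for it (i.e., using the within-prior employment history rates) gives the causal effect.
Within each level — recent employment: 95.2% vs 69.6%; long-term unemployed: 26.2% vs 8.0% — Provider 1 is higher every time.

Provider 1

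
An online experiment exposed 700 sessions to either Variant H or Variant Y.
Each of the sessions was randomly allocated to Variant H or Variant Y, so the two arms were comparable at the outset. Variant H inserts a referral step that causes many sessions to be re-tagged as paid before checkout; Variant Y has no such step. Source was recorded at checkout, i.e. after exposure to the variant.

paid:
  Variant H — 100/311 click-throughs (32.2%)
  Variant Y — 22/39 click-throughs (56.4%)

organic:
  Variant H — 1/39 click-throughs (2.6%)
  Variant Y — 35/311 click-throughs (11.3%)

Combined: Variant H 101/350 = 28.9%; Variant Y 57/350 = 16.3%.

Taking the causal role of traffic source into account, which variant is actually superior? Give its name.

Traffic source here is a post-treatment variable shaped by the variant; conditioning on it would introduce bias rather than remove it. The overall comparison is the causal one.
Pooled: Variant H 28.9% vs Variant Y 16.3%; Variant H is higher overall.

Variant H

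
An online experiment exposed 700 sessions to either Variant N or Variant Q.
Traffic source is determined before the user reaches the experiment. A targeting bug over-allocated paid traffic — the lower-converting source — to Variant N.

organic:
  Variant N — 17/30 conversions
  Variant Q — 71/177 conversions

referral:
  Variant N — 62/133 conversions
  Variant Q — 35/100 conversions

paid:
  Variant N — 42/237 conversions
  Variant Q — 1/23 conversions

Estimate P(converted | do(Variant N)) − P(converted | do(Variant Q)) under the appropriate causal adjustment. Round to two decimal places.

Variant N is higher inside every traffic source stratum but Variant Q is higher in aggregate. Whether to stratify depends on how traffic source relates to the variant.
Traffic source differs across variants for reasons unrelated to any effect of the variant itself, and it separately predicts the outcome — a classic confounder. We must compare within traffic source levels.
Adjusting over the population distribution of traffic source: 0.296·(0.567−0.401) + 0.333·(0.466−0.350) + 0.371·(0.177−0.043) = +0.137.

+0.14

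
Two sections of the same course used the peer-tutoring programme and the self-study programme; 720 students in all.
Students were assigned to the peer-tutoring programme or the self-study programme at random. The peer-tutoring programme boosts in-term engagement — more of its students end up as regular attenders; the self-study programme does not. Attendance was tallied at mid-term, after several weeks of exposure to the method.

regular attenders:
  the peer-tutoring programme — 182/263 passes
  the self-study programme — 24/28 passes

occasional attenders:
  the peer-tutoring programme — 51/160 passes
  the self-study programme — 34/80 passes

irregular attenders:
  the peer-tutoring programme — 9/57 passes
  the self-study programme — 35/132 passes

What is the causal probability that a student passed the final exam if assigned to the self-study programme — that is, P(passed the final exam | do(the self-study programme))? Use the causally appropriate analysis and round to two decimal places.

0.39

the self-study programme is higher inside every mid-term attendance stratum but the peer-tutoring programme is higher in aggregate. Whether to stratify depends on how mid-term attendance relates to the teaching method.
Mid-term attendance is recorded after the teaching method and is itself shifted by it — it sits on the causal path from teaching method to outcome. Conditioning on a mediator would strip out part of the effect we want; the pooled comparison gives the total causal effect.
So P(outcome | do(the self-study programme)) is just the pooled rate for the self-study programme: 93/240 = 0.388.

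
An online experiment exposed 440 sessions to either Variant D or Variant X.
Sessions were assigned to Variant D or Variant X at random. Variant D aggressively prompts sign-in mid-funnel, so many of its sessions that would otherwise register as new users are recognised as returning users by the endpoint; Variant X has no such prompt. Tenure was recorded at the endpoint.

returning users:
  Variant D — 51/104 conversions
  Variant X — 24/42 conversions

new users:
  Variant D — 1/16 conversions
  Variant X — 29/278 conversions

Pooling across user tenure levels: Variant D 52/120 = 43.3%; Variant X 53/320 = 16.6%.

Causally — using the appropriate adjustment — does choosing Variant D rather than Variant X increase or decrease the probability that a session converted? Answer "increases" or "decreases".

increases

User tenure is recorded after the variant and is itself shifted by it — it sits on the causal path from variant to outcome. Conditioning on a mediator would strip out part of the effect we want; the pooled comparison gives the total causal effect.
Pooled: Variant D 43.3% vs Variant X 16.6%; Variant D is higher overall.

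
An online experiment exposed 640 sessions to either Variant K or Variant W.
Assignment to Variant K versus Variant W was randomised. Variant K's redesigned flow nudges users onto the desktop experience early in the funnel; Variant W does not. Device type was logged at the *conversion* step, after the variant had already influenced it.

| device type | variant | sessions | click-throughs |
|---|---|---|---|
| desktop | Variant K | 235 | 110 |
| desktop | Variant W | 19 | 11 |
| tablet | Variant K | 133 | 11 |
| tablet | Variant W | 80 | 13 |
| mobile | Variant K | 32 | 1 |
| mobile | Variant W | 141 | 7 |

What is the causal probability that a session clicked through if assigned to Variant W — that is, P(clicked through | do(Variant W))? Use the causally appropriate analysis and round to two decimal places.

0.13

Device type is recorded after the variant and is itself shifted by it — it sits on the causal path from variant to outcome. Conditioning on a mediator would strip out part of the effect we want; the pooled comparison gives the total causal effect.
So P(outcome | do(Variant W)) is just the pooled rate for Variant W: 31/240 = 0.129.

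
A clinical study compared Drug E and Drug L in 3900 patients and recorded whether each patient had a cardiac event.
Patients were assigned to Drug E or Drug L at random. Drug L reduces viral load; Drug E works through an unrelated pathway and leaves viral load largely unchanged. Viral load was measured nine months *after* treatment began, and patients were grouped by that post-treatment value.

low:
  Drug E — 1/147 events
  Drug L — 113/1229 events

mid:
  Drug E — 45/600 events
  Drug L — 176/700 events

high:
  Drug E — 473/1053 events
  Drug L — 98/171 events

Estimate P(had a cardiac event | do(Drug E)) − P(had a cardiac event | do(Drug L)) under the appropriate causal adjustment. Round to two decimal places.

+0.10

The distribution of viral load is itself part of what the drug does — it is an intermediate outcome. Holding it fixed would remove that part of the effect; the total effect is the pooled difference.
The causal difference is the pooled difference: 0.288 − 0.184 = +0.104.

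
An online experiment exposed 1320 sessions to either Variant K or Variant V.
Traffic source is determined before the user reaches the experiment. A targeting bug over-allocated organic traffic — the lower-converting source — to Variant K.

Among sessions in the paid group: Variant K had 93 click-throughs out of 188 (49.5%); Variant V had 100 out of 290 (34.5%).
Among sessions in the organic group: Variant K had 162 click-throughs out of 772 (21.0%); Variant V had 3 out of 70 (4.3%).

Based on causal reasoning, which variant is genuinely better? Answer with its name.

The stratified and pooled comparisons disagree (Variant K wins within each traffic source; Variant V wins overall), so the answer turns on the causal role of traffic source.
Here traffic source is a common cause — it drives both which variant a case falls under and the outcome. The crude comparison mixes populations; the stratum-specific rates are the causally relevant ones.
Within each level — paid: 49.5% vs 34.5%; organic: 21.0% vs 4.3% — Variant K is higher every time.

Variant K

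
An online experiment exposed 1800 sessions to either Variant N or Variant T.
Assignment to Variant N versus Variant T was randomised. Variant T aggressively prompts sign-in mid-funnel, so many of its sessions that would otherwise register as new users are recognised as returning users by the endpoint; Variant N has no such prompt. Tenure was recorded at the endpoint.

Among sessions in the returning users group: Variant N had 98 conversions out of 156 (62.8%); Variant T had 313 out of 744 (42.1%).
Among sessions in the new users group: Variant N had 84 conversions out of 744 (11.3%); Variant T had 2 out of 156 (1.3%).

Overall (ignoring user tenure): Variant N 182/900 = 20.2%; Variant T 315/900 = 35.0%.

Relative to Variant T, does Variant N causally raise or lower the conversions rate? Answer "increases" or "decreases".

Variant N is higher inside every user tenure stratum but Variant T is higher in aggregate. Whether to stratify depends on how user tenure relates to the variant.
User tenure is downstream of the variant. One should not condition on a consequence of treatment, so the overall rates are the right comparison.
Pooled: Variant N 20.2% vs Variant T 35.0%; Variant T is higher overall.

decreases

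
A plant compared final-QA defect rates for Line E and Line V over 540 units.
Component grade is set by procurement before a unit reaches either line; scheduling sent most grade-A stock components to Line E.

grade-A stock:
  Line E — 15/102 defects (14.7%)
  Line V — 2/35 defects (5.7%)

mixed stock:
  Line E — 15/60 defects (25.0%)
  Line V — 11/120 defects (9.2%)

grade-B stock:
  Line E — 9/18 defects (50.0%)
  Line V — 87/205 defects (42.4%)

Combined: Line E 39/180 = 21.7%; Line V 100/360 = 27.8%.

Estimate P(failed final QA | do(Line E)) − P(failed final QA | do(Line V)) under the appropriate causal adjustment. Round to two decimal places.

+0.11

The imbalance in component grade arose from how units were allocated, not from anything the line did; and component grade independently affects the outcome. The pooled gap is confounded — condition on component grade.
Adjusting over the population distribution of component grade: 0.254·(0.147−0.057) + 0.333·(0.250−0.092) + 0.413·(0.500−0.424) = +0.107.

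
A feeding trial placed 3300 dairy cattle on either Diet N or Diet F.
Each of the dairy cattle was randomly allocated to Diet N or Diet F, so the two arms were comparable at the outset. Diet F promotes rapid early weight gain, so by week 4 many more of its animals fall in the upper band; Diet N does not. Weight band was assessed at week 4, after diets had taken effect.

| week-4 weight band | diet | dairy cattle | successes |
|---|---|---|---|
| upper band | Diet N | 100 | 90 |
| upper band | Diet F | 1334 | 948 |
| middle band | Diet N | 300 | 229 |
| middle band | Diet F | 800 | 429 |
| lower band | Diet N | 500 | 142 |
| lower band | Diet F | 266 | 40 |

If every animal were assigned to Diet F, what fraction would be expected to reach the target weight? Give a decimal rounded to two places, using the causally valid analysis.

Week-4 weight band lies on the pathway diet → week-4 weight band → outcome, so adjusting for it blocks the indirect effect. For the total causal effect of diet, use the unadjusted pooled rates.
So P(outcome | do(Diet F)) is just the pooled rate for Diet F: 1417/2400 = 0.590.

0.59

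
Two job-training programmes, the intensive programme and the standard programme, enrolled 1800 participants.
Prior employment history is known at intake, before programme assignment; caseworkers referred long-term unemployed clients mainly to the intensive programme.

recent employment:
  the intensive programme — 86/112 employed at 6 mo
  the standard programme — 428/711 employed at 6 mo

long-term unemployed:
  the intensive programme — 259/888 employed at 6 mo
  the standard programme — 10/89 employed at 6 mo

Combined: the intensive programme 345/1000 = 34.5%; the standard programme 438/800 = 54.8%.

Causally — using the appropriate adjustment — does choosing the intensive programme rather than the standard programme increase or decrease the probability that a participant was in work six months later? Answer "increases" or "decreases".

increases

the intensive programme is higher inside every prior employment history stratum but the standard programme is higher in aggregate. Whether to stratify depends on how prior employment history relates to the programme.
Prior employment history satisfies the back-door criterion: it is not a descendant of the programme, and it blocks the spurious path from programme to outcome. Adjusting for it (i.e., using the within-prior employment history rates) gives the causal effect.
Within each level — recent employment: 76.8% vs 60.2%; long-term unemployed: 29.2% vs 11.2% — the intensive programme is higher every time.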